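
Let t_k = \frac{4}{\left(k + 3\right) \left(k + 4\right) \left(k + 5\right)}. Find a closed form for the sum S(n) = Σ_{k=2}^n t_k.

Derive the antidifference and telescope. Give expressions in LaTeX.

S(n) = \frac{n^{2} + 9 n - 10}{15 \left(n^{2} + 9 n + 20\right)}

Step 1: r(k) = (k + 3)/(k + 6).
So A=k + 3 and B=k + 6, with C=1.
f must satisfy (k + 3)·f(k+1) − (k + 5)·f(k) = 1.
Degrees (1,1,0) ⇒ d ≤ 2.
Coefficient equations give f(k) = k*(k + 7)/24.
Certificate R = B(k−1)f/C = k*(k + 5)*(k + 7)/24 gives s_k = k*(k + 7)/(6*(k + 3)*(k + 4)).
Check: Δs_k = 4/(k**3 + 12*k**2 + 47*k + 60). ✓
Evaluate: s_(n+1) = (n**2 + 9*n + 8)/(6*(n**2 + 9*n + 20)); subtract s_(2) = 1/10 ⇒ S(n) = (n**2 + 9*n - 10)/(15*(n**2 + 9*n + 20)).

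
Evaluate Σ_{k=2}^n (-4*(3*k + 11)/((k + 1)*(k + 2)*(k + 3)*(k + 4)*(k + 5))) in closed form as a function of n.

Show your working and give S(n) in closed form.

t_(k+1)/t_k = (k + 1)*(3*k + 14)/((k + 6)*(3*k + 11)).
Take A(k)=k + 1, B(k)=k + 6, C(k)=k + 11/3.
Key eq: (k + 1)·f(k+1) = (k + 5)·f(k) + (k + 11/3).
d = 4 from the (1,1,1) case.
Solve for f: f(k) = k*(k + 3)*(k**2 + 7*k + 14)/24 (degree 4 ≤ 4).
So s_k = (B(k−1)f/C)·t_k = (k*(k + 3)*(k + 5)*(k**2 + 7*k + 14)/(8*(3*k + 11)))·t_k = k*(-k**2 - 7*k - 14)/(2*(k**3 + 7*k**2 + 14*k + 8)).
s_(k+1) − s_k = 4*(-3*k - 11)/(k**5 + 15*k**4 + 85*k**3 + 225*k**2 + 274*k + 120) = t_k.
Evaluate: s_(n+1) = (-n**3 - 10*n**2 - 31*n - 22)/(2*(n**3 + 10*n**2 + 31*n + 30)); subtract s_(2) = -4/9 ⇒ S(n) = (-n**3 - 10*n**2 - 31*n + 42)/(18*(n**3 + 10*n**2 + 31*n + 30)).

S(n) = (-n**3 - 10*n**2 - 31*n + 42)/(18*(n**3 + 10*n**2 + 31*n + 30))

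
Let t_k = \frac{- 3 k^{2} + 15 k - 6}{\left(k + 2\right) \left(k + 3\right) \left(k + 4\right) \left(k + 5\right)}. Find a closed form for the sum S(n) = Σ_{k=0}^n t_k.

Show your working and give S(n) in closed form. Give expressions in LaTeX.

Step 1: r(k) = (k**3 - k**2 - 8*k - 4)/(k**3 + k**2 - 28*k + 12).
Factor: A=k + 2; B=k + 6; C=k**2 - 5*k + 2.
Set up (k + 2)·f(k+1) − (k + 5)·f(k) − (k**2 - 5*k + 2) = 0.
d = 3 from the (1,1,2) case.
Solving with deg f ≤ 3: f(k) = k*(k**2 - 9*k + 26)/18.
Certificate R = B(k−1)f/C = k*(k + 5)*(k**2 - 9*k + 26)/(18*(k**2 - 5*k + 2)) gives s_k = -k*(k**2 - 9*k + 26)/(6*(k + 2)*(k + 3)*(k + 4)).
Verify: 3*(-k**2 + 5*k - 2)/(k**4 + 14*k**3 + 71*k**2 + 154*k + 120) matches t_k.
s_(n+1) = (-n**3 + 6*n**2 - 11*n - 18)/(6*(n**3 + 12*n**2 + 47*n + 60)) and s_(0) = 0, so S(n) = (-n**3 + 6*n**2 - 11*n - 18)/(6*(n**3 + 12*n**2 + 47*n + 60)).

S(n) = \frac{- n^{3} + 6 n^{2} - 11 n - 18}{6 \left(n^{3} + 12 n^{2} + 47 n + 60\right)}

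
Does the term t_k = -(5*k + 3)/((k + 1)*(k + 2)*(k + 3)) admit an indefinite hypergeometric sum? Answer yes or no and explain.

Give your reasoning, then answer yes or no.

Yes. s_k = k*(-2*k - 1)/((k + 1)*(k + 2)).

t_(k+1)/t_k = (k + 1)*(5*k + 8)/((k + 4)*(5*k + 3)).
Normal form (A,B,C) = (k + 1, k + 4, k + 3/5).
f must satisfy (k + 1)·f(k+1) − (k + 3)·f(k) = k + 3/5.
d = 2 from the (1,1,1) case.
A polynomial solution: f(k) = k*(2*k + 1)/5.
Then R = B(k−1)f/C = k*(k + 3)*(2*k + 1)/(5*k + 3), so s_k = R(k)·t_k = k*(-2*k - 1)/((k + 1)*(k + 2)).
Check: Δs_k = (-5*k - 3)/(k**3 + 6*k**2 + 11*k + 6). ✓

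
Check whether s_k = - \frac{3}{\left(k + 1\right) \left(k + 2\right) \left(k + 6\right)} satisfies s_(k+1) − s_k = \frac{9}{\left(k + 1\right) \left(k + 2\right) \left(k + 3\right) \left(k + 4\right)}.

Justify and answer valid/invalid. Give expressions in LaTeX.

s_(k+1) = -3/((k + 2)*(k + 3)*(k + 7))
s_(k+1) − s_k = 9*(k + 5)/(k**5 + 19*k**4 + 131*k**3 + 401*k**2 + 540*k + 252)
(s_(k+1) − s_k) − t_k = 18*(-2*k - 11)/(k**6 + 23*k**5 + 207*k**4 + 925*k**3 + 2144*k**2 + 2412*k + 1008)

Invalid: residual \frac{18 \left(- 2 k - 11\right)}{k^{6} + 23 k^{5} + 207 k^{4} + 925 k^{3} + 2144 k^{2} + 2412 k + 1008} ≠ 0.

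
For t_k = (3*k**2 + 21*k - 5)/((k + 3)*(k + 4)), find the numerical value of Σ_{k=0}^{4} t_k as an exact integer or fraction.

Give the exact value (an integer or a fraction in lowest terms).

Ratio r(k) = (k + 3)*(21*k + 3*(k + 1)**2 + 16)/((k + 5)*(3*k**2 + 21*k - 5)).
Normal form (A,B,C) = (k + 3, k + 5, k**2 + 7*k - 5/3).
Need (k + 3)·f(k+1) − (k + 4)·f(k) = k**2 + 7*k - 5/3.
deg f ≤ 2 (via 1,1,2).
Coefficient equations give f(k) = k*(9*k - 14)/9.
Certificate R = B(k−1)f/C = k*(k + 4)*(9*k - 14)/(3*(3*k**2 + 21*k - 5)) gives s_k = k*(9*k - 14)/(3*(k + 3)).
Verify: (3*k**2 + 21*k - 5)/(k**2 + 7*k + 12) matches t_k.
Sum = s_(5) − s_(0); s_(5) = 155/24, s_(0) = 0 ⇒ 155/24.

Σ = 155/24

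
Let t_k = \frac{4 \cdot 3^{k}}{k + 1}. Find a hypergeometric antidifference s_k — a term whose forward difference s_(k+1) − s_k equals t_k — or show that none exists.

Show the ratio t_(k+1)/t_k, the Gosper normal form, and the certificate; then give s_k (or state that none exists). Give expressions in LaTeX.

no hypergeometric antidifference exists

Ratio r(k) = 3*(k + 1)/(k + 2).
Gosper form: A/B · C(k+1)/C(k) with A=3*k + 3, B=k + 2, C=1.
Need (3*k + 3)·f(k+1) − (k + 1)·f(k) = 1.
From deg A=1, deg B=1, deg C=0: d=-1.
Bound -1 < 0, so the key equation has no polynomial solution.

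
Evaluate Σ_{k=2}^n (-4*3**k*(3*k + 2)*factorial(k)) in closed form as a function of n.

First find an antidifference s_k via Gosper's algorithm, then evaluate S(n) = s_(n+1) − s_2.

S(n) = -12*3**n*factorial(n + 1) + 72

Ratio r(k) = 3*(k + 1)*(3*k + 5)/(3*k + 2).
A = 3*k + 3, B = 1, C = k + 2/3.
Need (3*k + 3)·f(k+1) − (1)·f(k) = k + 2/3.
Degrees (1,0,1) ⇒ d ≤ 0.
Solve for f: f(k) = 1/3 (degree 0 ≤ 0).
Get s_k = R·t_k = -4*3**k*factorial(k) with R(k) = B(k−1)f(k)/C(k) = 1/(3*k + 2).
Δs = -4*3**k*(3*k + 2)*factorial(k), as required.
Evaluate: s_(n+1) = -12*3**n*factorial(n + 1); subtract s_(2) = -72 ⇒ S(n) = -12*3**n*factorial(n + 1) + 72.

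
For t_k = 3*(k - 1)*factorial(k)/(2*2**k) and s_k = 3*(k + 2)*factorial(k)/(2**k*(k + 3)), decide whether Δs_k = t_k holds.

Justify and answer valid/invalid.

s_(k+1) = 3*(k + 3)*factorial(k + 1)/(2*2**k*(k + 4))
s_(k+1) − s_k = 3*(k**3 + 5*k**2 + 3*k - 7)*factorial(k)/(2*2**k*(k + 3)*(k + 4))
(s_(k+1) − s_k) − t_k = -3*(k**2 + 2*k - 5)*factorial(k)/(2*2**k*(k + 3)*(k + 4))

Invalid: residual -3*(k**2 + 2*k - 5)*factorial(k)/(2*2**k*(k + 3)*(k + 4)) ≠ 0.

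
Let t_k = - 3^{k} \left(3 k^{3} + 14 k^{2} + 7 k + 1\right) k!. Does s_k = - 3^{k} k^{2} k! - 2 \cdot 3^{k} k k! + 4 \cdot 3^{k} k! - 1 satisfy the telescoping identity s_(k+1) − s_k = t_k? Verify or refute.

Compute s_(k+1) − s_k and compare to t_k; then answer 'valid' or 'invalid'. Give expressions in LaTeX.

Valid — Δs_k = t_k.

s_(k+1) = -3*3**k*k**3*factorial(k) - 15*3**k*k**2*factorial(k) - 9*3**k*k*factorial(k) + 3*3**k*factorial(k) - 1
s_(k+1) − s_k = -3**k*(3*k**3 + 14*k**2 + 7*k + 1)*factorial(k)
(s_(k+1) − s_k) − t_k = 0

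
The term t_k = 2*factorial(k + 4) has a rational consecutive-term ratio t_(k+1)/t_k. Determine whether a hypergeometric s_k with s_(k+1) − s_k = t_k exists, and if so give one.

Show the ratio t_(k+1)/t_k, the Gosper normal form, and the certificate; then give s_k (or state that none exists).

Compute t_(k+1)/t_k: get k + 5.
Factor: A=k + 5; B=1; C=1.
Key eq: (k + 5)·f(k+1) = (1)·f(k) + (1).
From deg A=1, deg B=0, deg C=0: d=-1.
d = -1 < 0 ⇒ no nonzero polynomial f; not summable.

not Gosper-summable; s_k does not exist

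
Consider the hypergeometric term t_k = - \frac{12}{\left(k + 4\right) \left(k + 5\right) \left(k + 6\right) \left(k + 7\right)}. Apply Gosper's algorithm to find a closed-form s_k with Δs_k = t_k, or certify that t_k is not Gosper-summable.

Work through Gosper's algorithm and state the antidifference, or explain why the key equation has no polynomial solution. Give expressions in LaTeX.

Step 1: r(k) = (k + 4)/(k + 8).
Gosper form: A/B · C(k+1)/C(k) with A=k + 4, B=k + 8, C=1.
Need (k + 4)·f(k+1) − (k + 7)·f(k) = 1.
deg f ≤ 3 (via 1,1,0).
Match coefficients ⇒ f(k) = k*(k**2 + 15*k + 74)/360.
Certificate R = B(k−1)f/C = k*(k + 7)*(k**2 + 15*k + 74)/360 gives s_k = k*(-k**2 - 15*k - 74)/(30*(k + 4)*(k + 5)*(k + 6)).
Verify: -12/(k**4 + 22*k**3 + 179*k**2 + 638*k + 840) matches t_k.

s_k = \frac{k \left(- k^{2} - 15 k - 74\right)}{30 \left(k + 4\right) \left(k + 5\right) \left(k + 6\right)}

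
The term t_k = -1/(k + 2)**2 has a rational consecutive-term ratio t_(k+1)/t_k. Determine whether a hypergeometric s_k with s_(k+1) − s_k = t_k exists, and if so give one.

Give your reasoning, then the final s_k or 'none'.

no hypergeometric antidifference exists

r(k) = (k + 2)**2/(k + 3)**2 after simplifying.
Take A(k)=k**2 + 4*k + 4, B(k)=k**2 + 6*k + 9, C(k)=1.
Key eq: (k**2 + 4*k + 4)·f(k+1) = (k**2 + 4*k + 4)·f(k) + (1).
Bound: deg f ≤ 0.
Generic f = c0 gives residual -1; -1 = 0 cannot hold, so t_k is not Gosper-summable.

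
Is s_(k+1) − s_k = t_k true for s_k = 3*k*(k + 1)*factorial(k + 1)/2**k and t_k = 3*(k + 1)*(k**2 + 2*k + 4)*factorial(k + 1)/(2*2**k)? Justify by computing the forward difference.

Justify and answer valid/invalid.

s_(k+1) = 3*(k + 1)*(k + 2)*factorial(k + 2)/(2*2**k)
s_(k+1) − s_k = 3*(k + 1)*(k**2 + 2*k + 4)*factorial(k + 1)/(2*2**k)
(s_(k+1) − s_k) − t_k = 0

valid; difference matches t_k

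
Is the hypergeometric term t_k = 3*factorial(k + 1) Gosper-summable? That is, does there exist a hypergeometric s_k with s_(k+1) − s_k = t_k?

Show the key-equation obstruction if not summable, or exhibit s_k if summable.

The ratio is k + 2.
Factor: A=k + 2; B=1; C=1.
Set up (k + 2)·f(k+1) − (1)·f(k) − (1) = 0.
Degrees (1,0,0) ⇒ d ≤ -1.
deg f ≤ -1 is impossible — no certificate.

No — key equation has no polynomial f.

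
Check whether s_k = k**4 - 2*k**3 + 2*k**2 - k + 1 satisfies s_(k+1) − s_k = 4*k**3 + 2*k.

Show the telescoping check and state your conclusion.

s_(k+1) = k**4 + 2*k**3 + 2*k**2 + k + 1
s_(k+1) − s_k = 4*k**3 + 2*k
(s_(k+1) − s_k) − t_k = 0

Valid: the claim telescopes to t_k.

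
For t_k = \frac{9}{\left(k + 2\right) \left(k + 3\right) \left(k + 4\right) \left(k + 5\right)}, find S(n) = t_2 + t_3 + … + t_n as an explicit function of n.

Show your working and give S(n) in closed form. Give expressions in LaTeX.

S(n) = \frac{n^{3} + 12 n^{2} + 47 n - 60}{40 \left(n^{3} + 12 n^{2} + 47 n + 60\right)}

r(k) = (k + 2)/(k + 6) after simplifying.
Take A(k)=k + 2, B(k)=k + 6, C(k)=1.
Solve (k + 2)·f(k+1) − (k + 5)·f(k) = 1.
d = 3 from the (1,1,0) case.
A polynomial solution: f(k) = k*(k**2 + 9*k + 26)/72.
Then R = B(k−1)f/C = k*(k + 5)*(k**2 + 9*k + 26)/72, so s_k = R(k)·t_k = k*(k**2 + 9*k + 26)/(8*(k + 2)*(k + 3)*(k + 4)).
Δs = 9/(k**4 + 14*k**3 + 71*k**2 + 154*k + 120), as required.
s_(n+1) = (n**3 + 12*n**2 + 47*n + 36)/(8*(n**3 + 12*n**2 + 47*n + 60)) and s_(2) = 1/10, so S(n) = (n**3 + 12*n**2 + 47*n - 60)/(40*(n**3 + 12*n**2 + 47*n + 60)).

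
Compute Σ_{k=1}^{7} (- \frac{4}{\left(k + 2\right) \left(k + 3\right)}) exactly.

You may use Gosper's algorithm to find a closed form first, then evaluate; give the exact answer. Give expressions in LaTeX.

Σ = -14/15

The ratio is (k + 2)/(k + 4).
Normal form (A,B,C) = (k + 2, k + 4, 1).
Solve (k + 2)·f(k+1) − (k + 3)·f(k) = 1.
Bound: deg f ≤ 1.
Match coefficients ⇒ f(k) = k/2.
Certificate R = B(k−1)f/C = k*(k + 3)/2 gives s_k = -2*k/(k + 2).
Check: Δs_k = -4/(k**2 + 5*k + 6). ✓
Sum = s_(8) − s_(1); s_(8) = -8/5, s_(1) = -2/3 ⇒ -14/15.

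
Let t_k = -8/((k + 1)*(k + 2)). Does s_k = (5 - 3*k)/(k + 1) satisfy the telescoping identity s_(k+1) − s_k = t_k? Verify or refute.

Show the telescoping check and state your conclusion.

Valid — Δs_k = t_k.

s_(k+1) = (2 - 3*k)/(k + 2)
s_(k+1) − s_k = -8/(k**2 + 3*k + 2)
(s_(k+1) − s_k) − t_k = 0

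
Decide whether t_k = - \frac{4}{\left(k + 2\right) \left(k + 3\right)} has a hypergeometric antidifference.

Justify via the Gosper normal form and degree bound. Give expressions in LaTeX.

Step 1: r(k) = (k + 2)/(k + 4).
Take A(k)=k + 2, B(k)=k + 4, C(k)=1.
Set up (k + 2)·f(k+1) − (k + 3)·f(k) − (1) = 0.
d = 1 from the (1,1,0) case.
Solving with deg f ≤ 1: f(k) = k/2.
R(k) = B(k−1)·f(k)/C(k) = k*(k + 3)/2; s_k = R·t_k = -2*k/(k + 2).
Δs = -4/(k**2 + 5*k + 6), as required.

Yes. s_k = - \frac{2 k}{k + 2}.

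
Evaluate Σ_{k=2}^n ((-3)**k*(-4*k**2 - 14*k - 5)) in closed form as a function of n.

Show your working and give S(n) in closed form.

S(n) = -3*(-3)**n*n**2 - 12*(-3)**n*n - 6*(-3)**n - 63

r(k) = 3*(-4*k**2 - 22*k - 23)/(4*k**2 + 14*k + 5) after simplifying.
Normal form (A,B,C) = (-3, 1, k**2 + 7*k/2 + 5/4).
Solve (-3)·f(k+1) − (1)·f(k) = k**2 + 7*k/2 + 5/4.
deg f ≤ 2 (via 0,0,2).
Solve for f: f(k) = -(k**2 + 2*k - 1)/4 (degree 2 ≤ 2).
R(k) = B(k−1)·f(k)/C(k) = -(k**2 + 2*k - 1)/(4*k**2 + 14*k + 5); s_k = R·t_k = (-3)**k*(k**2 + 2*k - 1).
Verify: (-3)**k*(-4*k**2 - 14*k - 5) matches t_k.
Evaluate: s_(n+1) = (-3)**(n + 1)*(n**2 + 4*n + 2); subtract s_(2) = 63 ⇒ S(n) = -3*(-3)**n*n**2 - 12*(-3)**n*n - 6*(-3)**n - 63.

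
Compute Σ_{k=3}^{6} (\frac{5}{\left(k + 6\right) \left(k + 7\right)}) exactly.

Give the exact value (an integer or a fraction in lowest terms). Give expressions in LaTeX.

Σ = 20/117

Ratio r(k) = (k + 6)/(k + 8).
Gosper form: A/B · C(k+1)/C(k) with A=k + 6, B=k + 8, C=1.
Need (k + 6)·f(k+1) − (k + 7)·f(k) = 1.
Bound: deg f ≤ 1.
Match coefficients ⇒ f(k) = k/6.
Get s_k = R·t_k = 5*k/(6*(k + 6)) with R(k) = B(k−1)f(k)/C(k) = k*(k + 7)/6.
Δs = 5/(k**2 + 13*k + 42), as required.
Sum = s_(7) − s_(3); s_(7) = 35/78, s_(3) = 5/18 ⇒ 20/117.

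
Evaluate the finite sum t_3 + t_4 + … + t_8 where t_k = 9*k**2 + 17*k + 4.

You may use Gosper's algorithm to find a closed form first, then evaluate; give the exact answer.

Ratio r(k) = (9*k**2 + 35*k + 30)/(9*k**2 + 17*k + 4).
Factor: A=1; B=1; C=k**2 + 17*k/9 + 4/9.
Key eq: (1)·f(k+1) = (1)·f(k) + (k**2 + 17*k/9 + 4/9).
From deg A=0, deg B=0, deg C=2: d=3.
Solve for f: f(k) = k*(3*k**2 + 4*k - 3)/9 (degree 3 ≤ 3).
R(k) = B(k−1)·f(k)/C(k) = k*(3*k**2 + 4*k - 3)/(9*k**2 + 17*k + 4); s_k = R·t_k = k*(3*k**2 + 4*k - 3).
Check: Δs_k = 9*k**2 + 17*k + 4. ✓
Telescoping: Σ = s_(9) − s_(3) = 2484 − (108) = 2376.

Σ = 2376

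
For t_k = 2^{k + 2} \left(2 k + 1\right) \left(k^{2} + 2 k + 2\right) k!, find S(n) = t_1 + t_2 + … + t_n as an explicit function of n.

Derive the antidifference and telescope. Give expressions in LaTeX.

S(n) = 8 \cdot 2^{n} n^{3} n! + 24 \cdot 2^{n} n^{2} n! + 24 \cdot 2^{n} n n! + 8 \cdot 2^{n} n! - 8

Compute t_(k+1)/t_k: get 2*(k + 1)*(2*k + 3)*(2*k + (k + 1)**2 + 4)/((2*k + 1)*(k**2 + 2*k + 2)).
Gosper form: A/B · C(k+1)/C(k) with A=2*k + 2, B=1, C=k**3 + 5*k**2/2 + 3*k + 1.
Solve (2*k + 2)·f(k+1) − (1)·f(k) = k**3 + 5*k**2/2 + 3*k + 1.
deg f ≤ 2 (via 1,0,3).
A polynomial solution: f(k) = k**2/2.
Then R = B(k−1)f/C = k**2/((2*k + 1)*(k**2 + 2*k + 2)), so s_k = R(k)·t_k = 2**(k + 2)*k**2*factorial(k).
Δs = 2**(k + 2)*(2*k + 1)*(k**2 + 2*k + 2)*factorial(k), as required.
Evaluate: s_(n+1) = 2**(n + 3)*(n + 1)**2*factorial(n + 1); subtract s_(1) = 8 ⇒ S(n) = 8*2**n*n**3*factorial(n) + 24*2**n*n**2*factorial(n) + 24*2**n*n*factorial(n) + 8*2**n*factorial(n) - 8.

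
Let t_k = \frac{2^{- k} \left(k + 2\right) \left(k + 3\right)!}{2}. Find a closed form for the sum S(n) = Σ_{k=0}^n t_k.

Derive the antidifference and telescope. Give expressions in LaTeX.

S(n) = -6 + \frac{2^{- n} \left(n + 4\right)!}{2}

Ratio r(k) = (k + 3)*(k + 4)/(2*(k + 2)).
Normal form (A,B,C) = (k/2 + 2, 1, k + 2).
Need (k/2 + 2)·f(k+1) − (1)·f(k) = k + 2.
Degrees (1,0,1) ⇒ d ≤ 0.
Solve for f: f(k) = 2 (degree 0 ≤ 0).
Certificate R = B(k−1)f/C = 2/(k + 2) gives s_k = factorial(k + 3)/2**k.
Check: Δs_k = (k + 2)*factorial(k + 3)/(2*2**k). ✓
s_(n+1) = 2**(-n - 1)*factorial(n + 4) and s_(0) = 6, so S(n) = -6 + factorial(n + 4)/(2*2**n).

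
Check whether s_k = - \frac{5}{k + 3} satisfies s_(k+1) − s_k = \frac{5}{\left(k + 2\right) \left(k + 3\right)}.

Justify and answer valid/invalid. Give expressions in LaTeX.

s_(k+1) = -5/(k + 4)
s_(k+1) − s_k = 5/((k + 3)*(k + 4))
(s_(k+1) − s_k) − t_k = -10/(k**3 + 9*k**2 + 26*k + 24)

Invalid: residual - \frac{10}{k^{3} + 9 k^{2} + 26 k + 24} ≠ 0.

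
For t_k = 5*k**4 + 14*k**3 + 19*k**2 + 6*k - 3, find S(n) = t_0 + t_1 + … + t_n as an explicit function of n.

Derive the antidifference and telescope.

Ratio r(k) = (5*k**4 + 34*k**3 + 91*k**2 + 106*k + 41)/(5*k**4 + 14*k**3 + 19*k**2 + 6*k - 3).
Factor: A=1; B=1; C=k**4 + 14*k**3/5 + 19*k**2/5 + 6*k/5 - 3/5.
Set up (1)·f(k+1) − (1)·f(k) − (k**4 + 14*k**3/5 + 19*k**2/5 + 6*k/5 - 3/5) = 0.
deg f ≤ 5 (via 0,0,4).
Solving with deg f ≤ 5: f(k) = k*(k**4 + k**3 + k**2 - 3*k - 3)/5.
Certificate R = B(k−1)f/C = k*(k**4 + k**3 + k**2 - 3*k - 3)/(5*k**4 + 14*k**3 + 19*k**2 + 6*k - 3) gives s_k = k*(k**4 + k**3 + k**2 - 3*k - 3).
Verify: 5*k**4 + 14*k**3 + 19*k**2 + 6*k - 3 matches t_k.
s_(n+1) = n**5 + 6*n**4 + 15*n**3 + 16*n**2 + 3*n - 3 and s_(0) = 0, so S(n) = n**5 + 6*n**4 + 15*n**3 + 16*n**2 + 3*n - 3.

S(n) = n**5 + 6*n**4 + 15*n**3 + 16*n**2 + 3*n - 3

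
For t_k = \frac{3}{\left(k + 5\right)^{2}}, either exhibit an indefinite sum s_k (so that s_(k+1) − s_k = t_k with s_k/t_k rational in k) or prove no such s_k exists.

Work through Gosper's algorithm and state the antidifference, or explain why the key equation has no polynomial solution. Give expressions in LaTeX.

The ratio is (k + 5)**2/(k + 6)**2.
A = k**2 + 10*k + 25, B = k**2 + 12*k + 36, C = 1.
Need (k**2 + 10*k + 25)·f(k+1) − (k**2 + 10*k + 25)·f(k) = 1.
d = 0 from the (2,2,0) case.
Write f(k) = c0. Then LHS − RHS = -1, requiring -1 = 0: contradictory. No certificate.

none (Gosper's algorithm certifies no s_k)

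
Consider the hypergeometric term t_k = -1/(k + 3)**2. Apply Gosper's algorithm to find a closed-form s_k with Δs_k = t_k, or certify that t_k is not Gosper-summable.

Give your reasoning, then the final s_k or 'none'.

no hypergeometric antidifference exists

r(k) = (k + 3)**2/(k + 4)**2 after simplifying.
So A=k**2 + 6*k + 9 and B=k**2 + 8*k + 16, with C=1.
Key eq: (k**2 + 6*k + 9)·f(k+1) = (k**2 + 6*k + 9)·f(k) + (1).
d = 0 from the (2,2,0) case.
Write f(k) = c0. Then LHS − RHS = -1, requiring -1 = 0: contradictory. No certificate.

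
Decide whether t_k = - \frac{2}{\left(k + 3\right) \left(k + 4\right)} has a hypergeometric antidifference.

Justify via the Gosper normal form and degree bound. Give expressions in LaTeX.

Yes. s_k = - \frac{2 k}{3 k + 9}.

Ratio r(k) = (k + 3)/(k + 5).
Gosper form: A/B · C(k+1)/C(k) with A=k + 3, B=k + 5, C=1.
Solve (k + 3)·f(k+1) − (k + 4)·f(k) = 1.
deg f ≤ 1 (via 1,1,0).
Coefficient equations give f(k) = k/3.
R(k) = B(k−1)·f(k)/C(k) = k*(k + 4)/3; s_k = R·t_k = -2*k/(3*k + 9).
Verify: -2/(k**2 + 7*k + 12) matches t_k.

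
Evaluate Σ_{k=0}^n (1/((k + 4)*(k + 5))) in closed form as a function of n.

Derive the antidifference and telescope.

S(n) = (n + 1)/(4*(n + 5))

Compute t_(k+1)/t_k: get (k + 4)/(k + 6).
Take A(k)=k + 4, B(k)=k + 6, C(k)=1.
Key eq: (k + 4)·f(k+1) = (k + 5)·f(k) + (1).
Bound: deg f ≤ 1.
Solve for f: f(k) = k/4 (degree 1 ≤ 1).
Certificate R = B(k−1)f/C = k*(k + 5)/4 gives s_k = k/(4*(k + 4)).
Δs = 1/(k**2 + 9*k + 20), as required.
s_(n+1) = (n + 1)/(4*(n + 5)) and s_(0) = 0, so S(n) = (n + 1)/(4*(n + 5)).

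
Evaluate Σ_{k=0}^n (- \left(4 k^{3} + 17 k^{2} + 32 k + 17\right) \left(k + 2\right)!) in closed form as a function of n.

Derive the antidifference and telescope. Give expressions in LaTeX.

S(n) = - 4 n^{2} \left(n + 3\right)! - 9 n \left(n + 3\right)! - 6 \left(n + 3\right)! + 2

r(k) = (4*k**4 + 41*k**3 + 165*k**2 + 304*k + 210)/(4*k**3 + 17*k**2 + 32*k + 17) after simplifying.
Gosper form: A/B · C(k+1)/C(k) with A=k + 3, B=1, C=k**3 + 17*k**2/4 + 8*k + 17/4.
Need (k + 3)·f(k+1) − (1)·f(k) = k**3 + 17*k**2/4 + 8*k + 17/4.
From deg A=1, deg B=0, deg C=3: d=2.
Match coefficients ⇒ f(k) = (4*k**2 + k + 1)/4.
Then R = B(k−1)f/C = (4*k**2 + k + 1)/(4*k**3 + 17*k**2 + 32*k + 17), so s_k = R(k)·t_k = -(4*k**2 + k + 1)*factorial(k + 2).
s_(k+1) − s_k = -(4*k**3 + 17*k**2 + 32*k + 17)*factorial(k + 2) = t_k.
Telescope: S(n) = s_(n+1) − s_(0) = -(4*n**2 + 9*n + 6)*factorial(n + 3) − (-2) = -4*n**2*factorial(n + 3) - 9*n*factorial(n + 3) - 6*factorial(n + 3) + 2.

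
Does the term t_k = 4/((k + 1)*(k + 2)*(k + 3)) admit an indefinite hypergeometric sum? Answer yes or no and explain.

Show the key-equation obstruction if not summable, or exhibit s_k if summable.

Yes. s_k = k*(k + 3)/((k + 1)*(k + 2)).

The ratio is (k + 1)/(k + 4).
A = k + 1, B = k + 4, C = 1.
Solve (k + 1)·f(k+1) − (k + 3)·f(k) = 1.
d = 2 from the (1,1,0) case.
A polynomial solution: f(k) = k*(k + 3)/4.
Get s_k = R·t_k = k*(k + 3)/((k + 1)*(k + 2)) with R(k) = B(k−1)f(k)/C(k) = k*(k + 3)**2/4.
Check: Δs_k = 4/(k**3 + 6*k**2 + 11*k + 6). ✓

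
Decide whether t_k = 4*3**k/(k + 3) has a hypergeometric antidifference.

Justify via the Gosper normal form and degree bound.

No — t_k has no hypergeometric antidifference.

r(k) = 3*(k + 3)/(k + 4) after simplifying.
Normal form (A,B,C) = (3*k + 9, k + 4, 1).
Key eq: (3*k + 9)·f(k+1) = (k + 3)·f(k) + (1).
Bound: deg f ≤ -1.
Negative degree bound (-1): no f exists, t_k not Gosper-summable.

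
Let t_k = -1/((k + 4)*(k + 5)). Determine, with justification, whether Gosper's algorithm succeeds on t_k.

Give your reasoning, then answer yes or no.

Yes. s_k = -k/(4*k + 16).

t_(k+1)/t_k = (k + 4)/(k + 6).
Take A(k)=k + 4, B(k)=k + 6, C(k)=1.
Need (k + 4)·f(k+1) − (k + 5)·f(k) = 1.
deg f ≤ 1 (via 1,1,0).
Match coefficients ⇒ f(k) = k/4.
Then R = B(k−1)f/C = k*(k + 5)/4, so s_k = R(k)·t_k = -k/(4*k + 16).
Δs = -1/(k**2 + 9*k + 20), as required.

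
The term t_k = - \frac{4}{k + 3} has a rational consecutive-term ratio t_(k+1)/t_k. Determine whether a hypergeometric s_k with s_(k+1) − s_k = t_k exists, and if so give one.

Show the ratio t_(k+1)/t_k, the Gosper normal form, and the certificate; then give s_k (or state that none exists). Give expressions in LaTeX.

Compute t_(k+1)/t_k: get (k + 3)/(k + 4).
Factor: A=k + 3; B=k + 4; C=1.
Solve (k + 3)·f(k+1) − (k + 3)·f(k) = 1.
deg f ≤ 0 (via 1,1,0).
f = c0 ⇒ A·f(k+1) − B(k−1)·f(k) − C = -1. The system {-1 = 0} is inconsistent; no antidifference.

none — t_k is not Gosper-summable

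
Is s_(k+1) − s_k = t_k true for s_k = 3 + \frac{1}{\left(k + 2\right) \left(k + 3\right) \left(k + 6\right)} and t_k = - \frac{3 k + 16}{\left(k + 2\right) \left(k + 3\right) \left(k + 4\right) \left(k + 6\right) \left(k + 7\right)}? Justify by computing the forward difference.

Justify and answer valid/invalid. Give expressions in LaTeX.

Valid: the claim telescopes to t_k.

s_(k+1) = 3 + 1/((k + 3)*(k + 4)*(k + 7))
s_(k+1) − s_k = ((k + 2)*(k + 6) - (k + 4)*(k + 7))/((k + 2)*(k + 3)*(k + 4)*(k + 6)*(k + 7))
(s_(k+1) − s_k) − t_k = 0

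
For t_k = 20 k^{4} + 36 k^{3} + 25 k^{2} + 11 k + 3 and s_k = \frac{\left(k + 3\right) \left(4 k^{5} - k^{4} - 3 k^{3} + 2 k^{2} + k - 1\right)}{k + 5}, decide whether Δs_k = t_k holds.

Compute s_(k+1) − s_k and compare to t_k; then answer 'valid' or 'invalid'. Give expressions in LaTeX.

Invalid: residual \frac{2 \left(- 16 k^{5} - 137 k^{4} - 208 k^{3} - 134 k^{2} - 57 k - 16\right)}{k^{2} + 11 k + 30} ≠ 0.

s_(k+1) = (k + 4)*(k + 4*(k + 1)**5 - (k + 1)**4 - 3*(k + 1)**3 + 2*(k + 1)**2)/(k + 6)
s_(k+1) − s_k = (20*k**6 + 224*k**5 + 747*k**4 + 950*k**3 + 606*k**2 + 249*k + 58)/(k**2 + 11*k + 30)
(s_(k+1) − s_k) − t_k = 2*(-16*k**5 - 137*k**4 - 208*k**3 - 134*k**2 - 57*k - 16)/(k**2 + 11*k + 30)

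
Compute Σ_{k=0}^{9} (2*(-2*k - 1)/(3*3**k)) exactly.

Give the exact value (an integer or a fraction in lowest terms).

Ratio r(k) = (2*k + 3)/(3*(2*k + 1)).
Take A(k)=1/3, B(k)=1, C(k)=k + 1/2.
f must satisfy (1/3)·f(k+1) − (1)·f(k) = k + 1/2.
Degrees (0,0,1) ⇒ d ≤ 1.
Match coefficients ⇒ f(k) = -3*(k + 1)/2.
Get s_k = R·t_k = 2*(k + 1)/3**k with R(k) = B(k−1)f(k)/C(k) = -3*(k + 1)/(2*k + 1).
s_(k+1) − s_k = 2*(-2*k - 1)/(3*3**k) = t_k.
Telescoping: Σ = s_(10) − s_(0) = 22/59049 − (2) = -118076/59049.

Σ = -118076/59049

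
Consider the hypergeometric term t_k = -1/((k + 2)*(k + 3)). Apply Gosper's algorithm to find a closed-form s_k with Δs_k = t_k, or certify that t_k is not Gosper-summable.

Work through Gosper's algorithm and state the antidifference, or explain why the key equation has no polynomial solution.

The ratio is (k + 2)/(k + 4).
Normal form (A,B,C) = (k + 2, k + 4, 1).
Set up (k + 2)·f(k+1) − (k + 3)·f(k) − (1) = 0.
deg f ≤ 1 (via 1,1,0).
Coefficient equations give f(k) = k/2.
Then R = B(k−1)f/C = k*(k + 3)/2, so s_k = R(k)·t_k = -k/(2*k + 4).
s_(k+1) − s_k = -1/(k**2 + 5*k + 6) = t_k.

s_k = -k/(2*k + 4)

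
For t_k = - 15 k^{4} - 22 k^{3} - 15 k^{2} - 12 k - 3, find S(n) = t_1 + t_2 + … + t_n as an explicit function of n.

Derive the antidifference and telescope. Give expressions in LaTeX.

Ratio r(k) = (15*k**4 + 82*k**3 + 171*k**2 + 168*k + 67)/(15*k**4 + 22*k**3 + 15*k**2 + 12*k + 3).
Take A(k)=1, B(k)=1, C(k)=k**4 + 22*k**3/15 + k**2 + 4*k/5 + 1/5.
f must satisfy (1)·f(k+1) − (1)·f(k) = k**4 + 22*k**3/15 + k**2 + 4*k/5 + 1/5.
Degrees (0,0,4) ⇒ d ≤ 5.
A polynomial solution: f(k) = k*(3*k**4 - 2*k**3 - k**2 + 4*k - 1)/15.
Then R = B(k−1)f/C = k*(3*k**4 - 2*k**3 - k**2 + 4*k - 1)/(15*k**4 + 22*k**3 + 15*k**2 + 12*k + 3), so s_k = R(k)·t_k = k*(-3*k**4 + 2*k**3 + k**2 - 4*k + 1).
Verify: -15*k**4 - 22*k**3 - 15*k**2 - 12*k - 3 matches t_k.
Telescope: S(n) = s_(n+1) − s_(1) = -3*n**5 - 13*n**4 - 21*n**3 - 19*n**2 - 11*n - 3 − (-3) = n*(-3*n**4 - 13*n**3 - 21*n**2 - 19*n - 11).

S(n) = n \left(- 3 n^{4} - 13 n^{3} - 21 n^{2} - 19 n - 11\right)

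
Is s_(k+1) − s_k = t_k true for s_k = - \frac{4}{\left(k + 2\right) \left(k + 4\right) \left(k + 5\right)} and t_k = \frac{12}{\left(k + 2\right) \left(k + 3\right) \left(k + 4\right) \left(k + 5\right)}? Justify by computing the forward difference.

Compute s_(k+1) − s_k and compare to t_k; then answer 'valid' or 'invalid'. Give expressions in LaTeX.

s_(k+1) = -4/((k + 3)*(k + 5)*(k + 6))
s_(k+1) − s_k = 4*(3*k + 10)/(k**5 + 20*k**4 + 155*k**3 + 580*k**2 + 1044*k + 720)
(s_(k+1) − s_k) − t_k = -32/(k**5 + 20*k**4 + 155*k**3 + 580*k**2 + 1044*k + 720)

Invalid: residual - \frac{32}{k^{5} + 20 k^{4} + 155 k^{3} + 580 k^{2} + 1044 k + 720} ≠ 0.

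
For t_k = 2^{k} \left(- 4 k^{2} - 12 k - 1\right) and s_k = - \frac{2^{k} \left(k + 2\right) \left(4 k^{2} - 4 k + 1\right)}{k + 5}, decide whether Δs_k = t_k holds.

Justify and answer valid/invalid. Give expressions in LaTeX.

s_(k+1) = 2**(k + 1)*(k + 3)*(4*k - 4*(k + 1)**2 + 3)/(k + 6)
s_(k+1) − s_k = 2**k*(-4*k**4 - 44*k**3 - 169*k**2 - 176*k - 18)/(k**2 + 11*k + 30)
(s_(k+1) − s_k) − t_k = 2**k*(12*k**3 + 84*k**2 + 195*k + 12)/(k**2 + 11*k + 30)

Invalid: residual \frac{2^{k} \left(12 k^{3} + 84 k^{2} + 195 k + 12\right)}{k^{2} + 11 k + 30} ≠ 0.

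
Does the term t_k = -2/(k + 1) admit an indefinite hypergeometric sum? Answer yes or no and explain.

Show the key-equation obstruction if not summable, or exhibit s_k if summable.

No; the coefficient equations for f are inconsistent.

Step 1: r(k) = (k + 1)/(k + 2).
So A=k + 1 and B=k + 2, with C=1.
Need (k + 1)·f(k+1) − (k + 1)·f(k) = 1.
From deg A=1, deg B=1, deg C=0: d=0.
f = c0 ⇒ A·f(k+1) − B(k−1)·f(k) − C = -1. The system {-1 = 0} is inconsistent; no antidifference.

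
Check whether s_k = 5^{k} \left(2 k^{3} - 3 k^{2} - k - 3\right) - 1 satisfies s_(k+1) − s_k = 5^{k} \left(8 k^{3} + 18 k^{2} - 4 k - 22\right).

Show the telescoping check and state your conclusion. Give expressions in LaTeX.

s_(k+1) = 5**(k + 1)*(-k + 2*(k + 1)**3 - 3*(k + 1)**2 - 4) - 1
s_(k+1) − s_k = 5**k*(8*k**3 + 18*k**2 - 4*k - 22)
(s_(k+1) − s_k) − t_k = 0

valid; difference matches t_k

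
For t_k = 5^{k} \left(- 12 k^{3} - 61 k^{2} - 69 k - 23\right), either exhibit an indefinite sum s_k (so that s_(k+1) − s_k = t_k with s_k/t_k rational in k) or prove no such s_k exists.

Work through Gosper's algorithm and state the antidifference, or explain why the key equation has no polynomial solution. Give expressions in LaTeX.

s_k = 5^{k} \left(- 3 k^{3} - 4 k^{2} + 4 k - 2\right)

Step 1: r(k) = 5*(12*k**3 + 97*k**2 + 227*k + 165)/(12*k**3 + 61*k**2 + 69*k + 23).
A = 5, B = 1, C = k**3 + 61*k**2/12 + 23*k/4 + 23/12.
Set up (5)·f(k+1) − (1)·f(k) − (k**3 + 61*k**2/12 + 23*k/4 + 23/12) = 0.
deg f ≤ 3 (via 0,0,3).
Coefficient equations give f(k) = (3*k**3 + 4*k**2 - 4*k + 2)/12.
Then R = B(k−1)f/C = (3*k**3 + 4*k**2 - 4*k + 2)/(12*k**3 + 61*k**2 + 69*k + 23), so s_k = R(k)·t_k = 5**k*(-3*k**3 - 4*k**2 + 4*k - 2).
s_(k+1) − s_k = 5**k*(-12*k**3 - 61*k**2 - 69*k - 23) = t_k.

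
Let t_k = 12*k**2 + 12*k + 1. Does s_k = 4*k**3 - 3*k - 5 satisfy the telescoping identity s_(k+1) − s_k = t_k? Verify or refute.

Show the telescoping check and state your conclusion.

Valid — Δs_k = t_k.

s_(k+1) = -3*k + 4*(k + 1)**3 - 8
s_(k+1) − s_k = 12*k**2 + 12*k + 1
(s_(k+1) − s_k) − t_k = 0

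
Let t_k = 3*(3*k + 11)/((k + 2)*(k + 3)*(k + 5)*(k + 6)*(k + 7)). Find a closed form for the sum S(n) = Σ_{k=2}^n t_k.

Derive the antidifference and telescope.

r(k) = (k + 2)*(k + 5)*(3*k + 14)/((k + 4)*(k + 8)*(3*k + 11)) after simplifying.
A = k + 2, B = k + 8, C = k**2 + 23*k/3 + 44/3.
Key eq: (k + 2)·f(k+1) = (k + 7)·f(k) + (k**2 + 23*k/3 + 44/3).
Degrees (1,1,2) ⇒ d ≤ 5.
Solve for f: f(k) = k*(k + 3)*(k + 4)*(k**2 + 13*k + 52)/180 (degree 5 ≤ 5).
Get s_k = R·t_k = k*(k**2 + 13*k + 52)/(20*(k**3 + 13*k**2 + 52*k + 60)) with R(k) = B(k−1)f(k)/C(k) = k*(k + 3)*(k + 7)*(k**2 + 13*k + 52)/(60*(3*k + 11)).
Check: Δs_k = 3*(3*k + 11)/(k**5 + 23*k**4 + 203*k**3 + 853*k**2 + 1692*k + 1260). ✓
Telescope: S(n) = s_(n+1) − s_(2) = (n**3 + 16*n**2 + 81*n + 66)/(20*(n**3 + 16*n**2 + 81*n + 126)) − (41/1120) = 3*(n**3 + 16*n**2 + 81*n - 98)/(224*(n**3 + 16*n**2 + 81*n + 126)).

S(n) = 3*(n**3 + 16*n**2 + 81*n - 98)/(224*(n**3 + 16*n**2 + 81*n + 126))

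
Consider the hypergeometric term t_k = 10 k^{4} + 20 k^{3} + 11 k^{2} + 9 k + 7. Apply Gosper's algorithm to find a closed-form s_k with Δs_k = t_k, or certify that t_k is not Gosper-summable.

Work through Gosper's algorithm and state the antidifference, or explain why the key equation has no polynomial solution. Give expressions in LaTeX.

r(k) = (10*k**4 + 60*k**3 + 131*k**2 + 131*k + 57)/(10*k**4 + 20*k**3 + 11*k**2 + 9*k + 7) after simplifying.
Normal form (A,B,C) = (1, 1, k**4 + 2*k**3 + 11*k**2/10 + 9*k/10 + 7/10).
Key eq: (1)·f(k+1) = (1)·f(k) + (k**4 + 2*k**3 + 11*k**2/10 + 9*k/10 + 7/10).
deg f ≤ 5 (via 0,0,4).
Coefficient equations give f(k) = k*(2*k**4 - 3*k**2 + 4*k + 4)/10.
Then R = B(k−1)f/C = k*(2*k**4 - 3*k**2 + 4*k + 4)/(10*k**4 + 20*k**3 + 11*k**2 + 9*k + 7), so s_k = R(k)·t_k = k*(2*k**4 - 3*k**2 + 4*k + 4).
Verify: 10*k**4 + 20*k**3 + 11*k**2 + 9*k + 7 matches t_k.

s_k = k \left(2 k^{4} - 3 k^{2} + 4 k + 4\right)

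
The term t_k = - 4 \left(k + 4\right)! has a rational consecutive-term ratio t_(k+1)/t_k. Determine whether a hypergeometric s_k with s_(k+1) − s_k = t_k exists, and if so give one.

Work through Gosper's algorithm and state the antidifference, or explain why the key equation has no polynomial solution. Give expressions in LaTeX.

Compute t_(k+1)/t_k: get k + 5.
Normal form (A,B,C) = (k + 5, 1, 1).
f must satisfy (k + 5)·f(k+1) − (1)·f(k) = 1.
d = -1 from the (1,0,0) case.
Bound -1 < 0, so the key equation has no polynomial solution.

none — t_k is not Gosper-summable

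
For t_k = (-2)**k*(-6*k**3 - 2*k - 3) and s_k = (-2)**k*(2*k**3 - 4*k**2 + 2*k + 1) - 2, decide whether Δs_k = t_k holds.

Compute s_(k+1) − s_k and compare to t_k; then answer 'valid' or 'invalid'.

Valid — Δs_k = t_k.

s_(k+1) = -2*(-2)**k*(2*k + 2*(k + 1)**3 - 4*(k + 1)**2 + 3) - 2
s_(k+1) − s_k = (-2)**k*(-6*k**3 - 2*k - 3)
(s_(k+1) − s_k) − t_k = 0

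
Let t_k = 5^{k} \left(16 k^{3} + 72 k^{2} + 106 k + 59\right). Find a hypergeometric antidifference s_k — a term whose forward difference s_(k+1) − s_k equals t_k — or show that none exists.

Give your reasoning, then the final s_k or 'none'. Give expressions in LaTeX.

t_(k+1)/t_k = 5*(16*k**3 + 120*k**2 + 298*k + 253)/(16*k**3 + 72*k**2 + 106*k + 59).
A = 5, B = 1, C = k**3 + 9*k**2/2 + 53*k/8 + 59/16.
Need (5)·f(k+1) − (1)·f(k) = k**3 + 9*k**2/2 + 53*k/8 + 59/16.
deg f ≤ 3 (via 0,0,3).
Coefficient equations give f(k) = (4*k**3 + 3*k**2 + 4*k + 1)/16.
R(k) = B(k−1)·f(k)/C(k) = (4*k**3 + 3*k**2 + 4*k + 1)/(16*k**3 + 72*k**2 + 106*k + 59); s_k = R·t_k = 5**k*(4*k**3 + 3*k**2 + 4*k + 1).
Δs = 5**k*(16*k**3 + 72*k**2 + 106*k + 59), as required.

s_k = 5^{k} \left(4 k^{3} + 3 k^{2} + 4 k + 1\right)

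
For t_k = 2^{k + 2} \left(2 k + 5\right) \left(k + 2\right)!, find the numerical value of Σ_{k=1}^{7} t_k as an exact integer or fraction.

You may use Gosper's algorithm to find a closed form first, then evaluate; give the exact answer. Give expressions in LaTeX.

Σ = 3715891152

t_(k+1)/t_k = 2*(k + 3)*(2*k + 7)/(2*k + 5).
So A=2*k + 6 and B=1, with C=k + 5/2.
Need (2*k + 6)·f(k+1) − (1)·f(k) = k + 5/2.
d = 0 from the (1,0,1) case.
Solving with deg f ≤ 0: f(k) = 1/2.
Get s_k = R·t_k = 2**(k + 2)*factorial(k + 2) with R(k) = B(k−1)f(k)/C(k) = 1/(2*k + 5).
Δs = 2**(k + 2)*(2*k + 5)*factorial(k + 2), as required.
Sum = s_(8) − s_(1); s_(8) = 3715891200, s_(1) = 48 ⇒ 3715891152.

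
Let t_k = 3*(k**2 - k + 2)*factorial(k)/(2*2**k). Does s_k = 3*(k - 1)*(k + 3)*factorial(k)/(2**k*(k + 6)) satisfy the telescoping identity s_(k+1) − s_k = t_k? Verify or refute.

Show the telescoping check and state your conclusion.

s_(k+1) = 3*k*(k + 4)*factorial(k + 1)/(2*2**k*(k + 7))
s_(k+1) − s_k = 3*(k**4 + 9*k**3 + 16*k**2 + 2*k + 42)*factorial(k)/(2*2**k*(k + 6)*(k + 7))
(s_(k+1) − s_k) − t_k = -9*(k**3 + 5*k**2 - 6*k + 14)*factorial(k)/(2*2**k*(k + 6)*(k + 7))

Invalid: residual -9*(k**3 + 5*k**2 - 6*k + 14)*factorial(k)/(2*2**k*(k + 6)*(k + 7)) ≠ 0.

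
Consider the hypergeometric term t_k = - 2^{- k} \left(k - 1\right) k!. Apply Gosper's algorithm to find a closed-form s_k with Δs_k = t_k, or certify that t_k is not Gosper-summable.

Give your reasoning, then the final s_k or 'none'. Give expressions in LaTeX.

s_k = - 2^{1 - k} k!

r(k) = k*(k + 1)/(2*(k - 1)) after simplifying.
So A=k/2 + 1/2 and B=1, with C=k - 1.
Key eq: (k/2 + 1/2)·f(k+1) = (1)·f(k) + (k - 1).
Degrees (1,0,1) ⇒ d ≤ 0.
Solving with deg f ≤ 0: f(k) = 2.
R(k) = B(k−1)·f(k)/C(k) = 2/(k - 1); s_k = R·t_k = -2**(1 - k)*factorial(k).
Δs = -(k - 1)*factorial(k)/2**k, as required.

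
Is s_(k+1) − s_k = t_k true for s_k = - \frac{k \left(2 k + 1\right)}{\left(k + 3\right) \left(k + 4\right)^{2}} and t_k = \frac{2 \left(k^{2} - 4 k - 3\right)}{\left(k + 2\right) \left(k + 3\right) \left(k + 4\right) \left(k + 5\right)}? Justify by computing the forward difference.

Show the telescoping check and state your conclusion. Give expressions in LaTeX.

s_(k+1) = -(k + 1)*(2*k + 3)/((k + 4)*(k + 5)**2)
s_(k+1) − s_k = 2*(k**3 - k**2 - 28*k - 18)/(k**5 + 21*k**4 + 175*k**3 + 723*k**2 + 1480*k + 1200)
(s_(k+1) − s_k) − t_k = 2*(-4*k**3 - 11*k**2 + 33*k + 24)/(k**6 + 23*k**5 + 217*k**4 + 1073*k**3 + 2926*k**2 + 4160*k + 2400)

Invalid: residual \frac{2 \left(- 4 k^{3} - 11 k^{2} + 33 k + 24\right)}{k^{6} + 23 k^{5} + 217 k^{4} + 1073 k^{3} + 2926 k^{2} + 4160 k + 2400} ≠ 0.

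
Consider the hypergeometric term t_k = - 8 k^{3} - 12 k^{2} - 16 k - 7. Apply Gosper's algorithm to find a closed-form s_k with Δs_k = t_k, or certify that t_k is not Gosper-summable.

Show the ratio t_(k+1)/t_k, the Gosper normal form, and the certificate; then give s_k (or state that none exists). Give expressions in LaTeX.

s_k = k \left(- 2 k^{3} - 4 k - 1\right)

t_(k+1)/t_k = (8*k**3 + 36*k**2 + 64*k + 43)/(8*k**3 + 12*k**2 + 16*k + 7).
A = 1, B = 1, C = k**3 + 3*k**2/2 + 2*k + 7/8.
Set up (1)·f(k+1) − (1)·f(k) − (k**3 + 3*k**2/2 + 2*k + 7/8) = 0.
Bound: deg f ≤ 4.
Solving with deg f ≤ 4: f(k) = k*(2*k**3 + 4*k + 1)/8.
Then R = B(k−1)f/C = k*(2*k**3 + 4*k + 1)/(8*k**3 + 12*k**2 + 16*k + 7), so s_k = R(k)·t_k = k*(-2*k**3 - 4*k - 1).
Check: Δs_k = -8*k**3 - 12*k**2 - 16*k - 7. ✓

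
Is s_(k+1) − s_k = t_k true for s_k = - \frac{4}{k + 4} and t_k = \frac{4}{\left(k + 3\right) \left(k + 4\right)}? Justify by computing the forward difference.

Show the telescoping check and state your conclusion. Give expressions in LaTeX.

s_(k+1) = -4/(k + 5)
s_(k+1) − s_k = 4/((k + 4)*(k + 5))
(s_(k+1) − s_k) − t_k = -8/(k**3 + 12*k**2 + 47*k + 60)

Invalid: residual - \frac{8}{k^{3} + 12 k^{2} + 47 k + 60} ≠ 0.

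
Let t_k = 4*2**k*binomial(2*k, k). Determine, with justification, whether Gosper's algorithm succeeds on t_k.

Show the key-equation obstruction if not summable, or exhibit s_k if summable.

No. Not Gosper-summable.

Ratio r(k) = 4*(2*k + 1)/(k + 1).
Take A(k)=8*k + 4, B(k)=k + 1, C(k)=1.
Solve (8*k + 4)·f(k+1) − (k)·f(k) = 1.
deg f ≤ -1 (via 1,1,0).
deg f ≤ -1 is impossible — no certificate.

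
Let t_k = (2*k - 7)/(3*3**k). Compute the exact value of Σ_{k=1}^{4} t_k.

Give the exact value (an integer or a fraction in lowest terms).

Σ = -164/243

Compute t_(k+1)/t_k: get (2*k - 5)/(3*(2*k - 7)).
A = 1/3, B = 1, C = k - 7/2.
Key eq: (1/3)·f(k+1) = (1)·f(k) + (k - 7/2).
Bound: deg f ≤ 1.
Coefficient equations give f(k) = -3*(k - 3)/2.
Get s_k = R·t_k = (3 - k)/3**k with R(k) = B(k−1)f(k)/C(k) = -3*(k - 3)/(2*k - 7).
Δs = (2*k - 7)/(3*3**k), as required.
Sum = s_(5) − s_(1); s_(5) = -2/243, s_(1) = 2/3 ⇒ -164/243.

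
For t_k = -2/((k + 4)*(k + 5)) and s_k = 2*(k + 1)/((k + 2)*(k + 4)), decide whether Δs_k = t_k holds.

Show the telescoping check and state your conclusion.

Invalid: residual 2*(2*k + 7)/(k**4 + 14*k**3 + 71*k**2 + 154*k + 120) ≠ 0.

s_(k+1) = 2*(k + 2)/((k + 3)*(k + 5))
s_(k+1) − s_k = 2*(-k**2 - 3*k + 1)/(k**4 + 14*k**3 + 71*k**2 + 154*k + 120)
(s_(k+1) − s_k) − t_k = 2*(2*k + 7)/(k**4 + 14*k**3 + 71*k**2 + 154*k + 120)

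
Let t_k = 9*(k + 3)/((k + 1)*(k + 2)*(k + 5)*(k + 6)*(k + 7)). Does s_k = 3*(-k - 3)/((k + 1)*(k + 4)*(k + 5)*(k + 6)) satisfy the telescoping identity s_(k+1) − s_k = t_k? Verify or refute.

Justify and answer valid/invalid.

Invalid: residual 6*(-2*k - 5)/(k**6 + 25*k**5 + 247*k**4 + 1219*k**3 + 3112*k**2 + 3796*k + 1680) ≠ 0.

s_(k+1) = 3*(-k - 4)/((k + 2)*(k + 5)*(k + 6)*(k + 7))
s_(k+1) − s_k = 3*(3*k**2 + 17*k + 26)/(k**6 + 25*k**5 + 247*k**4 + 1219*k**3 + 3112*k**2 + 3796*k + 1680)
(s_(k+1) − s_k) − t_k = 6*(-2*k - 5)/(k**6 + 25*k**5 + 247*k**4 + 1219*k**3 + 3112*k**2 + 3796*k + 1680)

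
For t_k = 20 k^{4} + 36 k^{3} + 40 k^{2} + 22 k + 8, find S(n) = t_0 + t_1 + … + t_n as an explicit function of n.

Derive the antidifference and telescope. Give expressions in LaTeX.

S(n) = 4 n^{5} + 19 n^{4} + 38 n^{3} + 40 n^{2} + 25 n + 8

Compute t_(k+1)/t_k: get (10*k**4 + 58*k**3 + 134*k**2 + 145*k + 63)/(10*k**4 + 18*k**3 + 20*k**2 + 11*k + 4).
Take A(k)=1, B(k)=1, C(k)=k**4 + 9*k**3/5 + 2*k**2 + 11*k/10 + 2/5.
Solve (1)·f(k+1) − (1)·f(k) = k**4 + 9*k**3/5 + 2*k**2 + 11*k/10 + 2/5.
Degrees (0,0,4) ⇒ d ≤ 5.
Solving with deg f ≤ 5: f(k) = k*(4*k**4 - k**3 + 2*k**2 + 3)/20.
Certificate R = B(k−1)f/C = k*(4*k**4 - k**3 + 2*k**2 + 3)/(2*(10*k**4 + 18*k**3 + 20*k**2 + 11*k + 4)) gives s_k = k*(4*k**4 - k**3 + 2*k**2 + 3).
s_(k+1) − s_k = 20*k**4 + 36*k**3 + 40*k**2 + 22*k + 8 = t_k.
Σ_(k=0)^n t_k = s_(n+1) − s_(0) = (4*n**5 + 19*n**4 + 38*n**3 + 40*n**2 + 25*n + 8) − (0), i.e. 4*n**5 + 19*n**4 + 38*n**3 + 40*n**2 + 25*n + 8.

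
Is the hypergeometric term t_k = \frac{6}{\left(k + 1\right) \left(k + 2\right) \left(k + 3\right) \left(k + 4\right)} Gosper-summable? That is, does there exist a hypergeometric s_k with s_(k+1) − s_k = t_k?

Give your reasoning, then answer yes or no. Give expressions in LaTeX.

Ratio r(k) = (k + 1)/(k + 5).
So A=k + 1 and B=k + 5, with C=1.
Set up (k + 1)·f(k+1) − (k + 4)·f(k) − (1) = 0.
Degrees (1,1,0) ⇒ d ≤ 3.
Match coefficients ⇒ f(k) = k*(k**2 + 6*k + 11)/18.
Certificate R = B(k−1)f/C = k*(k + 4)*(k**2 + 6*k + 11)/18 gives s_k = k*(k**2 + 6*k + 11)/(3*(k + 1)*(k + 2)*(k + 3)).
Verify: 6/(k**4 + 10*k**3 + 35*k**2 + 50*k + 24) matches t_k.

Yes. s_k = \frac{k \left(k^{2} + 6 k + 11\right)}{3 \left(k + 1\right) \left(k + 2\right) \left(k + 3\right)}.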